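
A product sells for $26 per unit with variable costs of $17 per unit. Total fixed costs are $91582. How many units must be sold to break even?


Formula: BEQ = Fixed Costs / (Price - Variable Cost)
Contribution margin = $26 - $17 = $9/unit
BEQ = ceil($91582 / $9/unit) = ceil(10175.78) = 10176 units

10176 units


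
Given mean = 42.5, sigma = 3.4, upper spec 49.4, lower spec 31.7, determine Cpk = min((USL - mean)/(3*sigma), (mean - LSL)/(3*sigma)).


Cpu = (49.4 - 42.5) / (3 * 3.4) = 0.68
Cpl = (42.5 - 31.7) / (3 * 3.4) = 1.06
Cpk = min(0.68, 1.06) = 0.68

0.68


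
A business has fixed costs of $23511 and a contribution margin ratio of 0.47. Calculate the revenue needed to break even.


Formula: BER = Fixed Costs / Contribution Margin Ratio
BER = $23511 / 0.47
BER = $50023.40 (to the nearest cent)

$50023.40


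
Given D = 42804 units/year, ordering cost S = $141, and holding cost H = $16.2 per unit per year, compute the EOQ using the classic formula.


Formula: EOQ = sqrt(2 * D * S / H)
Numerator: 2 * 42804 * 141 = 12070728
2DS/H = 12070728 / 16.2 = 745106.7
EOQ = sqrt(745106.7) = 863.2 units

863.2 units


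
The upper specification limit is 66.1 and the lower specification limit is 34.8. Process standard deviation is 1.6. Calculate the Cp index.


Cp = (66.1 - 34.8) / (6 * 1.6)

3.26


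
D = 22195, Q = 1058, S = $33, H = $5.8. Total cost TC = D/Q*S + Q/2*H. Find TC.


TC = 22195/1058 * 33 + 1058/2 * 5.8

$3760.48


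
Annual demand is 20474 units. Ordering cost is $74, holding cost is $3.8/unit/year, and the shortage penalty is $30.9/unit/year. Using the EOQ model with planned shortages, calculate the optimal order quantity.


Formula: EOQ* = sqrt(2DS/H) * sqrt((H+P)/P)
Base EOQ = sqrt(2*20474*74/3.8) = 892.98 units
Correction = sqrt((3.8+30.9)/30.9) = 1.05971
EOQ* = 892.98 * 1.05971 = 946.3 units

946.3 units


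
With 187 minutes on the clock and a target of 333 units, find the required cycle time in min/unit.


Formula: CT = Available Time / Number of Units
CT = 187 min / 333 units
CT = 0.56 min/unit

0.56 min/unit


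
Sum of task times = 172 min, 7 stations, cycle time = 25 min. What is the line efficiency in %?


Formula: Efficiency = Sum of Task Times / (N_stations * CT) * 100
Total station capacity = 7 stations * 25 min = 175 min
Efficiency = 172 / 175 * 100 = 98.3%

98.3%


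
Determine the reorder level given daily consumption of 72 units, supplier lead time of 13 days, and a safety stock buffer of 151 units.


Formula: ROP = (Daily Demand * Lead Time) + Safety Stock
Demand during lead time = 72 * 13 = 936 units
ROP = 936 + 151 = 1087 units

1087 units


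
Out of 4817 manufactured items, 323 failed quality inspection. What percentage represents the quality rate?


Formula: Quality Rate = Good Pieces / Total Pieces * 100
Good pieces = 4817 - 323 = 4494
QR = 4494 / 4817 * 100 = 93.3%

93.3%


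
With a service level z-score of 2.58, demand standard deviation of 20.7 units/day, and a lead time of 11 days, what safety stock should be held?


Formula: SS = z * sigma_d * sqrt(LT)
sqrt(LT) = sqrt(11) = 3.3166
SS = 2.58 * 20.7 * 3.3166
SS = 177.1 units

177.1 units


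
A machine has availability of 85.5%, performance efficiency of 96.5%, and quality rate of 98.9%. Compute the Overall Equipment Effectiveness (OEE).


Formula: OEE = Availability * Performance * Quality / 10000
A * P = 85.5% * 96.5% / 100 = 82.51%
OEE = 82.51% * 98.9% / 100 = 81.6%

81.6%


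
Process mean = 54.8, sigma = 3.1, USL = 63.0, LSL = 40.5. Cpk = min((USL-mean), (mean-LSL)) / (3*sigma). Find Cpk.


Cpu = (63.0 - 54.8) / (3 * 3.1) = 0.88
Cpl = (54.8 - 40.5) / (3 * 3.1) = 1.54
Cpk = min(0.88, 1.54) = 0.88

0.88


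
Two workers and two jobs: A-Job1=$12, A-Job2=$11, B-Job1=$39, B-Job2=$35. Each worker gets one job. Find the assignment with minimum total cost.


Option 1: A->1 + B->2 = $12 + $35 = $47
Option 2: A->2 + B->1 = $11 + $39 = $50
Min cost = min($47, $50) = $47

$47


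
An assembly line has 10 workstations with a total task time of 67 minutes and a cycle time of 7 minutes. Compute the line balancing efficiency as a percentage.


Formula: Efficiency = Sum of Task Times / (N_stations * CT) * 100
Total station capacity = 10 stations * 7 min = 70 min
Efficiency = 67 / 70 * 100 = 95.7%

95.7%


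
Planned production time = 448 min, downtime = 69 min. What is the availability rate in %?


Formula: Availability = (Planned Time - Downtime) / Planned Time * 100
Uptime = 448 - 69 = 379 min
Availability = 379 / 448 * 100 = 84.6%

84.6%


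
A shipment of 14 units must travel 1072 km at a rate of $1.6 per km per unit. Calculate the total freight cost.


TC = dist * cost * units = 1072 * 1.6 * 14 = $24012.80

$24012.80


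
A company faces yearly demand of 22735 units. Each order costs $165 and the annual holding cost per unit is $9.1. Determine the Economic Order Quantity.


Formula: EOQ = sqrt(2 * D * S / H)
Numerator: 2 * 22735 * 165 = 7502550
2DS/H = 7502550 / 9.1 = 824456.0
EOQ = sqrt(824456.0) = 908.0 units

908.0 units


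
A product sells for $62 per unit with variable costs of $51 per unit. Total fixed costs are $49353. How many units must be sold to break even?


Formula: BEQ = Fixed Costs / (Price - Variable Cost)
Contribution margin = $62 - $51 = $11/unit
BEQ = ceil($49353 / $11/unit) = ceil(4486.64) = 4487 units

4487 units


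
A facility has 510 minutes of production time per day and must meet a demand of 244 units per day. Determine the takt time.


Formula: Takt Time = Available Production Time / Customer Demand
Takt = 510 min/day / 244 units/day
Takt = 2.09 min/unit

2.09 min/unit


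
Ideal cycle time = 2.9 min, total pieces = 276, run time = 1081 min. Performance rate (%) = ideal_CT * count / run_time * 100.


Formula: Performance = (Ideal CT * Total Count) / Run Time * 100
Ideal output time = 2.9 * 276 = 800.4 min
Performance = 800.4 / 1081 * 100 = 74.0%

74.0%


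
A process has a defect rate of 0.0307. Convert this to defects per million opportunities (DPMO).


DPMO = defect_rate * 1000000 = 0.0307 * 1000000

30700


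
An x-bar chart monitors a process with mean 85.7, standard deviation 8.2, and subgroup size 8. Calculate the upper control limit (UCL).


UCL = 85.7 + 3 * 8.2 / sqrt(8)

94.4


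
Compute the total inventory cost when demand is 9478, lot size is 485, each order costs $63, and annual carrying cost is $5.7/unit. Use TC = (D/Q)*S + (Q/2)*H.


TC = 9478/485 * 63 + 485/2 * 5.7

$2613.41


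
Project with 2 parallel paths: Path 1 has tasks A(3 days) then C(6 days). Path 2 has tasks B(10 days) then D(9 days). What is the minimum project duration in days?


Path 1 = 3 + 6 = 9 days
Path 2 = 10 + 9 = 19 days
Duration = max(9, 19) = 19 days

19 days


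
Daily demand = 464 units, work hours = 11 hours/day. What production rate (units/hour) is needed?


Formula: Production Rate = Daily Demand / Available Hours
Rate = 464 units/day / 11 hours/day
Rate = 42.2 units/hour

42.2 units/hour


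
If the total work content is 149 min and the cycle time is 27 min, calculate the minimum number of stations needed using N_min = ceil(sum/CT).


Formula: N_min = ceil(Sum of Task Times / Cycle Time)
N_min = ceil(149 min / 27 min) = ceil(5.5185)
N_min = 6 stations

6


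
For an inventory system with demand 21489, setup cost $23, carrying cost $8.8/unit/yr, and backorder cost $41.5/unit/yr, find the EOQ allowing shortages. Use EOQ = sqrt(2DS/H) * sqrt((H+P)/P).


Formula: EOQ* = sqrt(2DS/H) * sqrt((H+P)/P)
Base EOQ = sqrt(2*21489*23/8.8) = 335.15 units
Correction = sqrt((8.8+41.5)/41.5) = 1.10093
EOQ* = 335.15 * 1.10093 = 369.0 units

369.0 units


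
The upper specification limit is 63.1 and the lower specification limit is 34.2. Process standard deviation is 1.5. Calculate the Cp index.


Cp = (63.1 - 34.2) / (6 * 1.5)

3.21


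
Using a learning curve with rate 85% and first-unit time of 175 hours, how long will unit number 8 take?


Formula: T_n = T_1 * (learning_rate)^(log2(n)) where learning_rate = rate/100
Doublings = log2(8) = 3
T_n = 175 * 0.85^3
T_n = 175 * 0.6141 = 107.5 hours

107.5 hours


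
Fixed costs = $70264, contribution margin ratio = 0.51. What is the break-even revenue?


Formula: BER = Fixed Costs / Contribution Margin Ratio
BER = $70264 / 0.51
BER = $137772.55 (to the nearest cent)

$137772.55


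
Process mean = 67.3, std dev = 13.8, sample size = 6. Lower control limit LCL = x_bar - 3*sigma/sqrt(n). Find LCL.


LCL = 67.3 - 3 * 13.8 / sqrt(6)

50.4


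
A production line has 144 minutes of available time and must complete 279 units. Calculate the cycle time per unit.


Formula: CT = Available Time / Number of Units
CT = 144 min / 279 units
CT = 0.52 min/unit

0.52 min/unit


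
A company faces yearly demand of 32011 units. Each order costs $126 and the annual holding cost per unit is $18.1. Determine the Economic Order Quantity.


Formula: EOQ = sqrt(2 * D * S / H)
Numerator: 2 * 32011 * 126 = 8066772
2DS/H = 8066772 / 18.1 = 445678.0
EOQ = sqrt(445678.0) = 667.6 units

667.6 units


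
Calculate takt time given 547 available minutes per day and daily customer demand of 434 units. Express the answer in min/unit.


Formula: Takt Time = Available Production Time / Customer Demand
Takt = 547 min/day / 434 units/day
Takt = 1.26 min/unit

1.26 min/unit


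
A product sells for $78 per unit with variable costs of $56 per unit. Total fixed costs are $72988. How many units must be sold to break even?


Formula: BEQ = Fixed Costs / (Price - Variable Cost)
Contribution margin = $78 - $56 = $22/unit
BEQ = ceil($72988 / $22/unit) = ceil(3317.64) = 3318 units

3318 units


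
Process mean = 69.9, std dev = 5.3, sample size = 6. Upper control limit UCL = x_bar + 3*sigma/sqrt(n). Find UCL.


UCL = 69.9 + 3 * 5.3 / sqrt(6)

76.39


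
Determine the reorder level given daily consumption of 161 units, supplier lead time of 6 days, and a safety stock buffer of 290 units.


Formula: ROP = (Daily Demand * Lead Time) + Safety Stock
Demand during lead time = 161 * 6 = 966 units
ROP = 966 + 290 = 1256 units

1256 units


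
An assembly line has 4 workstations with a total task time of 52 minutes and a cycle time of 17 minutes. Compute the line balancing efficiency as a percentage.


Formula: Efficiency = Sum of Task Times / (N_stations * CT) * 100
Total station capacity = 4 stations * 17 min = 68 min
Efficiency = 52 / 68 * 100 = 76.5%

76.5%


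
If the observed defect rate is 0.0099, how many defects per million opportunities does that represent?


DPMO = defect_rate * 1000000 = 0.0099 * 1000000

9900


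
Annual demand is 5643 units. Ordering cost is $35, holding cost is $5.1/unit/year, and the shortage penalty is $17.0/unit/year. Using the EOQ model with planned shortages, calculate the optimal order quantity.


Formula: EOQ* = sqrt(2DS/H) * sqrt((H+P)/P)
Base EOQ = sqrt(2*5643*35/5.1) = 278.3 units
Correction = sqrt((5.1+17.0)/17.0) = 1.14018
EOQ* = 278.3 * 1.14018 = 317.3 units

317.3 units


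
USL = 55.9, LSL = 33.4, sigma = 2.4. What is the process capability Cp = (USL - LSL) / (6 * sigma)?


Cp = (55.9 - 33.4) / (6 * 2.4)

1.56


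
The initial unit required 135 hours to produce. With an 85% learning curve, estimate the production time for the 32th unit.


Formula: T_n = T_1 * (learning_rate)^(log2(n)) where learning_rate = rate/100
Doublings = log2(32) = 5
T_n = 135 * 0.85^5
T_n = 135 * 0.4437 = 59.9 hours

59.9 hours


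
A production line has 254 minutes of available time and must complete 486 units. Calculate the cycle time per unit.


Formula: CT = Available Time / Number of Units
CT = 254 min / 486 units
CT = 0.52 min/unit

0.52 min/unit


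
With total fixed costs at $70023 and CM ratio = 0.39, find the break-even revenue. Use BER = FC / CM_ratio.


Formula: BER = Fixed Costs / Contribution Margin Ratio
BER = $70023 / 0.39
BER = $179546.15 (to the nearest cent)

$179546.15


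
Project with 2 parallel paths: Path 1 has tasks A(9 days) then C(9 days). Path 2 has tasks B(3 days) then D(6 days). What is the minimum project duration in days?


Path 1 = 9 + 9 = 18 days
Path 2 = 3 + 6 = 9 days
Duration = max(18, 9) = 18 days

18 days


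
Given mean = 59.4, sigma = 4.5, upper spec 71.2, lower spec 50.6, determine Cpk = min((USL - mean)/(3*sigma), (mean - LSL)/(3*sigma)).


Cpu = (71.2 - 59.4) / (3 * 4.5) = 0.87
Cpl = (59.4 - 50.6) / (3 * 4.5) = 0.65
Cpk = min(0.87, 0.65) = 0.65

0.65


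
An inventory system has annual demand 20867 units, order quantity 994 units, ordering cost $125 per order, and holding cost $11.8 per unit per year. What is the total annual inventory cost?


TC = 20867/994 * 125 + 994/2 * 11.8

$8488.72


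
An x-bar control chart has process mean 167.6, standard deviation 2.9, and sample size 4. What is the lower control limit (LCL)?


LCL = 167.6 - 3 * 2.9 / sqrt(4)

163.25


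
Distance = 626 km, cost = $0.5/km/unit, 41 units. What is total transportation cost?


TC = dist * cost * units = 626 * 0.5 * 41 = $12833.00

$12833.00


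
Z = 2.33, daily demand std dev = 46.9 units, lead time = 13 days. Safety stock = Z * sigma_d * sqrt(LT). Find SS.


Formula: SS = z * sigma_d * sqrt(LT)
sqrt(LT) = sqrt(13) = 3.6056
SS = 2.33 * 46.9 * 3.6056
SS = 394.0 units

394.0 units


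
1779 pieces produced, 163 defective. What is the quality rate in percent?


Formula: Quality Rate = Good Pieces / Total Pieces * 100
Good pieces = 1779 - 163 = 1616
QR = 1616 / 1779 * 100 = 90.8%

90.8%


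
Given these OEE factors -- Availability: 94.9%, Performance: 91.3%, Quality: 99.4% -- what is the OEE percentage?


Formula: OEE = Availability * Performance * Quality / 10000
A * P = 94.9% * 91.3% / 100 = 86.64%
OEE = 86.64% * 99.4% / 100 = 86.1%

86.1%


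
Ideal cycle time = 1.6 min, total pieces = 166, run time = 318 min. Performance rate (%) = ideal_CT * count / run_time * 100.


Formula: Performance = (Ideal CT * Total Count) / Run Time * 100
Ideal output time = 1.6 * 166 = 265.6 min
Performance = 265.6 / 318 * 100 = 83.5%

83.5%


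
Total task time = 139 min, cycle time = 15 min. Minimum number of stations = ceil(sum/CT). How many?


Formula: N_min = ceil(Sum of Task Times / Cycle Time)
N_min = ceil(139 min / 15 min) = ceil(9.2667)
N_min = 10 stations

10


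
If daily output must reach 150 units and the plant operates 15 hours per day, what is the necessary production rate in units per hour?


Formula: Production Rate = Daily Demand / Available Hours
Rate = 150 units/day / 15 hours/day
Rate = 10.0 units/hour

10.0 units/hour


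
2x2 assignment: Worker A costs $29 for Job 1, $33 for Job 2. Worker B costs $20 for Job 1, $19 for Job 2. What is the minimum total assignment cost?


Option 1: A->1 + B->2 = $29 + $19 = $48
Option 2: A->2 + B->1 = $33 + $20 = $53
Min cost = min($48, $53) = $48

$48


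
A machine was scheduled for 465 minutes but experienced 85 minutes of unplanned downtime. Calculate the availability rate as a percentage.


Formula: Availability = (Planned Time - Downtime) / Planned Time * 100
Uptime = 465 - 85 = 380 min
Availability = 380 / 465 * 100 = 81.7%

81.7%


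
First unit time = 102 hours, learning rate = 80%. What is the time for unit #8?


Formula: T_n = T_1 * (learning_rate)^(log2(n)) where learning_rate = rate/100
Doublings = log2(8) = 3
T_n = 102 * 0.8^3
T_n = 102 * 0.512 = 52.2 hours

52.2 hours


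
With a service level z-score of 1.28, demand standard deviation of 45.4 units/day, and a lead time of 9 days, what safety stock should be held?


Formula: SS = z * sigma_d * sqrt(LT)
sqrt(LT) = sqrt(9) = 3.0
SS = 1.28 * 45.4 * 3.0
SS = 174.3 units

174.3 units


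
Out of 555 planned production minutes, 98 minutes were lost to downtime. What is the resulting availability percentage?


Formula: Availability = (Planned Time - Downtime) / Planned Time * 100
Uptime = 555 - 98 = 457 min
Availability = 457 / 555 * 100 = 82.3%

82.3%


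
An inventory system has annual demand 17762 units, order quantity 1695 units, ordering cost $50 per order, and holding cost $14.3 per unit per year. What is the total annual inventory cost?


TC = 17762/1695 * 50 + 1695/2 * 14.3

$12643.20


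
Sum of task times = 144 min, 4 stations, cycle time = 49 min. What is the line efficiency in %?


Formula: Efficiency = Sum of Task Times / (N_stations * CT) * 100
Total station capacity = 4 stations * 49 min = 196 min
Efficiency = 144 / 196 * 100 = 73.5%

73.5%


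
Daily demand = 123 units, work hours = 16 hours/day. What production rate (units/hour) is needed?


Formula: Production Rate = Daily Demand / Available Hours
Rate = 123 units/day / 16 hours/day
Rate = 7.7 units/hour

7.7 units/hour


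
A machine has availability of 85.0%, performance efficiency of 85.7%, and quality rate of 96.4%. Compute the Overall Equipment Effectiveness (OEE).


Formula: OEE = Availability * Performance * Quality / 10000
A * P = 85.0% * 85.7% / 100 = 72.85%
OEE = 72.85% * 96.4% / 100 = 70.2%

70.2%


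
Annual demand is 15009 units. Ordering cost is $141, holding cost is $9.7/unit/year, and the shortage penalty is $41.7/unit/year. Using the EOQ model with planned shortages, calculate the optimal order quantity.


Formula: EOQ* = sqrt(2DS/H) * sqrt((H+P)/P)
Base EOQ = sqrt(2*15009*141/9.7) = 660.56 units
Correction = sqrt((9.7+41.7)/41.7) = 1.11023
EOQ* = 660.56 * 1.11023 = 733.4 units

733.4 units


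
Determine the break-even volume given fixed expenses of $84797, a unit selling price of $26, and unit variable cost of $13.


Formula: BEQ = Fixed Costs / (Price - Variable Cost)
Contribution margin = $26 - $13 = $13/unit
BEQ = ceil($84797 / $13/unit) = ceil(6522.85) = 6523 units

6523 units


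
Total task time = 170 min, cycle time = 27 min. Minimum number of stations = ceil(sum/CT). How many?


Formula: N_min = ceil(Sum of Task Times / Cycle Time)
N_min = ceil(170 min / 27 min) = ceil(6.2963)
N_min = 7 stations

7


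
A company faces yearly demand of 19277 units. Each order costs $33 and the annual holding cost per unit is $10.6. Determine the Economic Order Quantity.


Formula: EOQ = sqrt(2 * D * S / H)
Numerator: 2 * 19277 * 33 = 1272282
2DS/H = 1272282 / 10.6 = 120026.6
EOQ = sqrt(120026.6) = 346.4 units

346.4 units


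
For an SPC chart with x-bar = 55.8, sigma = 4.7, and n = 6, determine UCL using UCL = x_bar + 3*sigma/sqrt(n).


UCL = 55.8 + 3 * 4.7 / sqrt(6)

61.56


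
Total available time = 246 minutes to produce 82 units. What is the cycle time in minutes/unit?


Formula: CT = Available Time / Number of Units
CT = 246 min / 82 units
CT = 3.0 min/unit

3.0 min/unit


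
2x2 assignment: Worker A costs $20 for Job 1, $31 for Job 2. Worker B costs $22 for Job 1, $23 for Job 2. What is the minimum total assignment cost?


Option 1: A->1 + B->2 = $20 + $23 = $43
Option 2: A->2 + B->1 = $31 + $22 = $53
Min cost = min($43, $53) = $43

$43


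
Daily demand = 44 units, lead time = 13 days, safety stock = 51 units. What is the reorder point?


Formula: ROP = (Daily Demand * Lead Time) + Safety Stock
Demand during lead time = 44 * 13 = 572 units
ROP = 572 + 51 = 623 units

623 units


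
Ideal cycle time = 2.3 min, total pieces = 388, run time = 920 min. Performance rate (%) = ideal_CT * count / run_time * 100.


Formula: Performance = (Ideal CT * Total Count) / Run Time * 100
Ideal output time = 2.3 * 388 = 892.4 min
Performance = 892.4 / 920 * 100 = 97.0%

97.0%


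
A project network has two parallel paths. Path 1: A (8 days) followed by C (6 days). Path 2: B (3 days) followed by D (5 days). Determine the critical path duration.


Path 1 = 8 + 6 = 14 days
Path 2 = 3 + 5 = 8 days
Duration = max(14, 8) = 14 days

14 days


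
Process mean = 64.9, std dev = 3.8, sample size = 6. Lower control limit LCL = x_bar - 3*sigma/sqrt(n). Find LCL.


LCL = 64.9 - 3 * 3.8 / sqrt(6)

60.25


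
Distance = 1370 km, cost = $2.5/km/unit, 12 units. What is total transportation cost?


TC = dist * cost * units = 1370 * 2.5 * 12 = $41100.00

$41100.00


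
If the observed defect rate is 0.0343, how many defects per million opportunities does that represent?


DPMO = defect_rate * 1000000 = 0.0343 * 1000000

34300


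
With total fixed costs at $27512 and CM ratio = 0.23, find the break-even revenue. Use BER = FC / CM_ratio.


Formula: BER = Fixed Costs / Contribution Margin Ratio
BER = $27512 / 0.23
BER = $119617.39 (to the nearest cent)

$119617.39


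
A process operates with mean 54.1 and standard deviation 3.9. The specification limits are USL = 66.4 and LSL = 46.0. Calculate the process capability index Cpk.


Cpu = (66.4 - 54.1) / (3 * 3.9) = 1.05
Cpl = (54.1 - 46.0) / (3 * 3.9) = 0.69
Cpk = min(1.05, 0.69) = 0.69

0.69


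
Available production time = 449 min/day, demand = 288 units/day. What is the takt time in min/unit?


Formula: Takt Time = Available Production Time / Customer Demand
Takt = 449 min/day / 288 units/day
Takt = 1.56 min/unit

1.56 min/unit


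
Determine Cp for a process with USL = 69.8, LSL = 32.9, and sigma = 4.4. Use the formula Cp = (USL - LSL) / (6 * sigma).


Cp = (69.8 - 32.9) / (6 * 4.4)

1.4


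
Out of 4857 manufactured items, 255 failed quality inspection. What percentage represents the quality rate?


Formula: Quality Rate = Good Pieces / Total Pieces * 100
Good pieces = 4857 - 255 = 4602
QR = 4602 / 4857 * 100 = 94.7%

94.7%


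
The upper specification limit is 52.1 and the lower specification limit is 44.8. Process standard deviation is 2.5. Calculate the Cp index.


Cp = (52.1 - 44.8) / (6 * 2.5)

0.49


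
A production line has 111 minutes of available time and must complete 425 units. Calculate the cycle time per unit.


Formula: CT = Available Time / Number of Units
CT = 111 min / 425 units
CT = 0.26 min/unit

0.26 min/unit


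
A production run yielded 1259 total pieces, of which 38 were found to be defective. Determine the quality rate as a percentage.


Formula: Quality Rate = Good Pieces / Total Pieces * 100
Good pieces = 1259 - 38 = 1221
QR = 1221 / 1259 * 100 = 97.0%

97.0%


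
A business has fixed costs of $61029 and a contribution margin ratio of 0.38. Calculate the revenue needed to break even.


Formula: BER = Fixed Costs / Contribution Margin Ratio
BER = $61029 / 0.38
BER = $160602.63 (to the nearest cent)

$160602.63


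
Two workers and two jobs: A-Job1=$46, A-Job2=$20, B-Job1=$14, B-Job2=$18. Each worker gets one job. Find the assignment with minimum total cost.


Option 1: A->1 + B->2 = $46 + $18 = $64
Option 2: A->2 + B->1 = $20 + $14 = $34
Min cost = min($64, $34) = $34

$34


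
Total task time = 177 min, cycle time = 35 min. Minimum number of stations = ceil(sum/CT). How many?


Formula: N_min = ceil(Sum of Task Times / Cycle Time)
N_min = ceil(177 min / 35 min) = ceil(5.0571)
N_min = 6 stations

6


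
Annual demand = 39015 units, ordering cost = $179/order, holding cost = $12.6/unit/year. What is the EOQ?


Formula: EOQ = sqrt(2 * D * S / H)
Numerator: 2 * 39015 * 179 = 13967370
2DS/H = 13967370 / 12.6 = 1108521.4
EOQ = sqrt(1108521.4) = 1052.9 units

1052.9 units


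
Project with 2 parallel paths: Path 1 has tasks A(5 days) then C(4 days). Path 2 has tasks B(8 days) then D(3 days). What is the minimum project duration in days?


Path 1 = 5 + 4 = 9 days
Path 2 = 8 + 3 = 11 days
Duration = max(9, 11) = 11 days

11 days


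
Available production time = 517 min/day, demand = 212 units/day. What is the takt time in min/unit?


Formula: Takt Time = Available Production Time / Customer Demand
Takt = 517 min/day / 212 units/day
Takt = 2.44 min/unit

2.44 min/unit


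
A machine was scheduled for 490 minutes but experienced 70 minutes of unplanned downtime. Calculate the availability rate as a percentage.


Formula: Availability = (Planned Time - Downtime) / Planned Time * 100
Uptime = 490 - 70 = 420 min
Availability = 420 / 490 * 100 = 85.7%

85.7%


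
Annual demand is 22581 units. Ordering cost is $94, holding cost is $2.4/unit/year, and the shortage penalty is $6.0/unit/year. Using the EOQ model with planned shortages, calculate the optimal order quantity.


Formula: EOQ* = sqrt(2DS/H) * sqrt((H+P)/P)
Base EOQ = sqrt(2*22581*94/2.4) = 1329.98 units
Correction = sqrt((2.4+6.0)/6.0) = 1.18322
EOQ* = 1329.98 * 1.18322 = 1573.7 units

1573.7 units


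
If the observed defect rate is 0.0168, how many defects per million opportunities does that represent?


DPMO = defect_rate * 1000000 = 0.0168 * 1000000

16800


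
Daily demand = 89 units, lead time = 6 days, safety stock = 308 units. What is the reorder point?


Formula: ROP = (Daily Demand * Lead Time) + Safety Stock
Demand during lead time = 89 * 6 = 534 units
ROP = 534 + 308 = 842 units

842 units


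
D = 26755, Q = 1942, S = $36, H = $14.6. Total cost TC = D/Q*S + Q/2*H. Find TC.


TC = 26755/1942 * 36 + 1942/2 * 14.6

$14672.57


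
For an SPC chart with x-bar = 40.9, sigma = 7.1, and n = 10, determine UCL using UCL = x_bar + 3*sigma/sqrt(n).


UCL = 40.9 + 3 * 7.1 / sqrt(10)

47.64


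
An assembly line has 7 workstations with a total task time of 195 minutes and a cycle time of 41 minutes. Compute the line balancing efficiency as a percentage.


Formula: Efficiency = Sum of Task Times / (N_stations * CT) * 100
Total station capacity = 7 stations * 41 min = 287 min
Efficiency = 195 / 287 * 100 = 67.9%

67.9%


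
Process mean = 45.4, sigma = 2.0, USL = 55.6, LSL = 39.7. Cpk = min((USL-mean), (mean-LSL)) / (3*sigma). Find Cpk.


Cpu = (55.6 - 45.4) / (3 * 2.0) = 1.7
Cpl = (45.4 - 39.7) / (3 * 2.0) = 0.95
Cpk = min(1.7, 0.95) = 0.95

0.95


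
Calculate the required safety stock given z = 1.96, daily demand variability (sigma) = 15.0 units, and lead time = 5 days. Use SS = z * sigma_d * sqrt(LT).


Formula: SS = z * sigma_d * sqrt(LT)
sqrt(LT) = sqrt(5) = 2.2361
SS = 1.96 * 15.0 * 2.2361
SS = 65.7 units

65.7 units


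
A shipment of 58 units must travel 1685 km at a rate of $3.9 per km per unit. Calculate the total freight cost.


TC = dist * cost * units = 1685 * 3.9 * 58 = $381147.00

$381147.00


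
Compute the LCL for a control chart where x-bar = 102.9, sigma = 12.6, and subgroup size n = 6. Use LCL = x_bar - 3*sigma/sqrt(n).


LCL = 102.9 - 3 * 12.6 / sqrt(6)

87.47


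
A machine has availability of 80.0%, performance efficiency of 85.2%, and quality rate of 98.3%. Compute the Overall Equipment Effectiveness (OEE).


Formula: OEE = Availability * Performance * Quality / 10000
A * P = 80.0% * 85.2% / 100 = 68.16%
OEE = 68.16% * 98.3% / 100 = 67.0%

67.0%


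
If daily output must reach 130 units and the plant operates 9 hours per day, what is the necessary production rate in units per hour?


Formula: Production Rate = Daily Demand / Available Hours
Rate = 130 units/day / 9 hours/day
Rate = 14.4 units/hour

14.4 units/hour


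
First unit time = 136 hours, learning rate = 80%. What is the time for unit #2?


Formula: T_n = T_1 * (learning_rate)^(log2(n)) where learning_rate = rate/100
Doublings = log2(2) = 1
T_n = 136 * 0.8^1
T_n = 136 * 0.8 = 108.8 hours

108.8 hours


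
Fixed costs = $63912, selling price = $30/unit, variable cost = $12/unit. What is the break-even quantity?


Formula: BEQ = Fixed Costs / (Price - Variable Cost)
Contribution margin = $30 - $12 = $18/unit
BEQ = ceil($63912 / $18/unit) = ceil(3550.67) = 3551 units

3551 units


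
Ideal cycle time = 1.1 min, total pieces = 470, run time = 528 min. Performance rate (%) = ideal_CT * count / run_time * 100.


Formula: Performance = (Ideal CT * Total Count) / Run Time * 100
Ideal output time = 1.1 * 470 = 517.0 min
Performance = 517.0 / 528 * 100 = 97.9%

97.9%


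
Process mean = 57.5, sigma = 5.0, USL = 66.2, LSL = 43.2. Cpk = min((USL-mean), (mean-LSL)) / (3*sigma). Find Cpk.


Cpu = (66.2 - 57.5) / (3 * 5.0) = 0.58
Cpl = (57.5 - 43.2) / (3 * 5.0) = 0.95
Cpk = min(0.58, 0.95) = 0.58

0.58


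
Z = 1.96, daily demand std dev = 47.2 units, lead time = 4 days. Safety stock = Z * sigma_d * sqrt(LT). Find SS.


Formula: SS = z * sigma_d * sqrt(LT)
sqrt(LT) = sqrt(4) = 2.0
SS = 1.96 * 47.2 * 2.0
SS = 185.0 units

185.0 units


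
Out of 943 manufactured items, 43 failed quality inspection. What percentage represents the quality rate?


Formula: Quality Rate = Good Pieces / Total Pieces * 100
Good pieces = 943 - 43 = 900
QR = 900 / 943 * 100 = 95.4%

95.4%


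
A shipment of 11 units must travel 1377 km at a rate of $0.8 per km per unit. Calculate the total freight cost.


TC = dist * cost * units = 1377 * 0.8 * 11 = $12117.60

$12117.60


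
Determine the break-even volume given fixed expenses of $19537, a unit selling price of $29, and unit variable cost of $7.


Formula: BEQ = Fixed Costs / (Price - Variable Cost)
Contribution margin = $29 - $7 = $22/unit
BEQ = ceil($19537 / $22/unit) = ceil(888.05) = 889 units

889 units


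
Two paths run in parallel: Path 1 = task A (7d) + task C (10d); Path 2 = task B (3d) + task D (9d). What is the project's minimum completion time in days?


Path 1 = 7 + 10 = 17 days
Path 2 = 3 + 9 = 12 days
Duration = max(17, 12) = 17 days

17 days


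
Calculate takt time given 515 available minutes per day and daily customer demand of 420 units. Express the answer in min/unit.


Formula: Takt Time = Available Production Time / Customer Demand
Takt = 515 min/day / 420 units/day
Takt = 1.23 min/unit

1.23 min/unit


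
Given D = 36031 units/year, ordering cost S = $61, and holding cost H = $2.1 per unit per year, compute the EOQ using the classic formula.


Formula: EOQ = sqrt(2 * D * S / H)
Numerator: 2 * 36031 * 61 = 4395782
2DS/H = 4395782 / 2.1 = 2093229.5
EOQ = sqrt(2093229.5) = 1446.8 units

1446.8 units


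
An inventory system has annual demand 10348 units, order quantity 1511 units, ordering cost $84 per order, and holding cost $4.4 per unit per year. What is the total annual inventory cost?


TC = 10348/1511 * 84 + 1511/2 * 4.4

$3899.47


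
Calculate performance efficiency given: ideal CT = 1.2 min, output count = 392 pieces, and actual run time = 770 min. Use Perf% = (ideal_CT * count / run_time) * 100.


Formula: Performance = (Ideal CT * Total Count) / Run Time * 100
Ideal output time = 1.2 * 392 = 470.4 min
Performance = 470.4 / 770 * 100 = 61.1%

61.1%


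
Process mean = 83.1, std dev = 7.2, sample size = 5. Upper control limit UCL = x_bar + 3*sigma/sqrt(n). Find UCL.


UCL = 83.1 + 3 * 7.2 / sqrt(5)

92.76


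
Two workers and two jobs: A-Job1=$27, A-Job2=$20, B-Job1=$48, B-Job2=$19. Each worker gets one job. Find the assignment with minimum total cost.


Option 1: A->1 + B->2 = $27 + $19 = $46
Option 2: A->2 + B->1 = $20 + $48 = $68
Min cost = min($46, $68) = $46

$46


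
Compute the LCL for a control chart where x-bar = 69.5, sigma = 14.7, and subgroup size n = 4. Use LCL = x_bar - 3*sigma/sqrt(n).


LCL = 69.5 - 3 * 14.7 / sqrt(4)

47.45


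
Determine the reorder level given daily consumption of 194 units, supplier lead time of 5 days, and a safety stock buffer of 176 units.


Formula: ROP = (Daily Demand * Lead Time) + Safety Stock
Demand during lead time = 194 * 5 = 970 units
ROP = 970 + 176 = 1146 units

1146 units


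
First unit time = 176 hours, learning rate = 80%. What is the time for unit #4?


Formula: T_n = T_1 * (learning_rate)^(log2(n)) where learning_rate = rate/100
Doublings = log2(4) = 2
T_n = 176 * 0.8^2
T_n = 176 * 0.64 = 112.6 hours

112.6 hours


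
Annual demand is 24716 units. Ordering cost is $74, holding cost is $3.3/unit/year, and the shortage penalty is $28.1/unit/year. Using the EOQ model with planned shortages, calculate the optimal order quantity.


Formula: EOQ* = sqrt(2DS/H) * sqrt((H+P)/P)
Base EOQ = sqrt(2*24716*74/3.3) = 1052.84 units
Correction = sqrt((3.3+28.1)/28.1) = 1.05709
EOQ* = 1052.84 * 1.05709 = 1112.9 units

1112.9 units


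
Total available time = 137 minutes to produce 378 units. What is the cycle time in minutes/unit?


Formula: CT = Available Time / Number of Units
CT = 137 min / 378 units
CT = 0.36 min/unit

0.36 min/unit


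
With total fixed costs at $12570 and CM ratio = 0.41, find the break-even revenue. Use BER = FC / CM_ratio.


Formula: BER = Fixed Costs / Contribution Margin Ratio
BER = $12570 / 0.41
BER = $30658.54 (to the nearest cent)

$30658.54


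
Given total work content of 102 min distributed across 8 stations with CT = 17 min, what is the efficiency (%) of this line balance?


Formula: Efficiency = Sum of Task Times / (N_stations * CT) * 100
Total station capacity = 8 stations * 17 min = 136 min
Efficiency = 102 / 136 * 100 = 75.0%

75.0%


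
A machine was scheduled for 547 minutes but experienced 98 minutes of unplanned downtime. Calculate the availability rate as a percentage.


Formula: Availability = (Planned Time - Downtime) / Planned Time * 100
Uptime = 547 - 98 = 449 min
Availability = 449 / 547 * 100 = 82.1%

82.1%


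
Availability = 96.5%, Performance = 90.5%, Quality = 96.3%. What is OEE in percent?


Formula: OEE = Availability * Performance * Quality / 10000
A * P = 96.5% * 90.5% / 100 = 87.33%
OEE = 87.33% * 96.3% / 100 = 84.1%

84.1%


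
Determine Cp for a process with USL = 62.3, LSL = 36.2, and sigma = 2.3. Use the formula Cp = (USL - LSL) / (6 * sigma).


Cp = (62.3 - 36.2) / (6 * 2.3)

1.89


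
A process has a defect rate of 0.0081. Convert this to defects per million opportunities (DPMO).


DPMO = defect_rate * 1000000 = 0.0081 * 1000000

8100


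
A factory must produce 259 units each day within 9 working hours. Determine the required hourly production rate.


Formula: Production Rate = Daily Demand / Available Hours
Rate = 259 units/day / 9 hours/day
Rate = 28.8 units/hour

28.8 units/hour


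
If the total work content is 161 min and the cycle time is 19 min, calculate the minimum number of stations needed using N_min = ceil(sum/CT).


Formula: N_min = ceil(Sum of Task Times / Cycle Time)
N_min = ceil(161 min / 19 min) = ceil(8.4737)
N_min = 9 stations

9


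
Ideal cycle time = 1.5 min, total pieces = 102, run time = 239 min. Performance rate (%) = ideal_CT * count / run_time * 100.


Formula: Performance = (Ideal CT * Total Count) / Run Time * 100
Ideal output time = 1.5 * 102 = 153.0 min
Performance = 153.0 / 239 * 100 = 64.0%

64.0%


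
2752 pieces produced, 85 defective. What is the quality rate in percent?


Formula: Quality Rate = Good Pieces / Total Pieces * 100
Good pieces = 2752 - 85 = 2667
QR = 2667 / 2752 * 100 = 96.9%

96.9%


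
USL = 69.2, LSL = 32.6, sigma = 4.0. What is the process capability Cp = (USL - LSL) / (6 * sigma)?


Cp = (69.2 - 32.6) / (6 * 4.0)

1.53


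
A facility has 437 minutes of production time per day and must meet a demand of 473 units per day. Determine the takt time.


Formula: Takt Time = Available Production Time / Customer Demand
Takt = 437 min/day / 473 units/day
Takt = 0.92 min/unit

0.92 min/unit


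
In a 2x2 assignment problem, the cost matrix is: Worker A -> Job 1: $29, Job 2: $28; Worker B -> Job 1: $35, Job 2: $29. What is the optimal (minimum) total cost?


Option 1: A->1 + B->2 = $29 + $29 = $58
Option 2: A->2 + B->1 = $28 + $35 = $63
Min cost = min($58, $63) = $58

$58


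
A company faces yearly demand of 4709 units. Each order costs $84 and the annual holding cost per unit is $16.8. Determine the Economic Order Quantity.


Formula: EOQ = sqrt(2 * D * S / H)
Numerator: 2 * 4709 * 84 = 791112
2DS/H = 791112 / 16.8 = 47090.0
EOQ = sqrt(47090.0) = 217.0 units

217.0 units


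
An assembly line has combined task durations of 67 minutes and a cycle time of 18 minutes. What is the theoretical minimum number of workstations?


Formula: N_min = ceil(Sum of Task Times / Cycle Time)
N_min = ceil(67 min / 18 min) = ceil(3.7222)
N_min = 4 stations

4


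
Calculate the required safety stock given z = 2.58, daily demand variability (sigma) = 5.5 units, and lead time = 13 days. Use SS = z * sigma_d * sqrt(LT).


Formula: SS = z * sigma_d * sqrt(LT)
sqrt(LT) = sqrt(13) = 3.6056
SS = 2.58 * 5.5 * 3.6056
SS = 51.2 units

51.2 units


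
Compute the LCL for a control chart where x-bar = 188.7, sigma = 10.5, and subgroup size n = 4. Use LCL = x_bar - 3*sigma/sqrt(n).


LCL = 188.7 - 3 * 10.5 / sqrt(4)

172.95


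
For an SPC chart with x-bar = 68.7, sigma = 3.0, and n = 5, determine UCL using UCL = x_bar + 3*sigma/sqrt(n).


UCL = 68.7 + 3 * 3.0 / sqrt(5)

72.72


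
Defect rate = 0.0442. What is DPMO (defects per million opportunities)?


DPMO = defect_rate * 1000000 = 0.0442 * 1000000

44200


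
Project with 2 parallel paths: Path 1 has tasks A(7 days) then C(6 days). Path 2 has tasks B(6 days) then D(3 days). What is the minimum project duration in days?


Path 1 = 7 + 6 = 13 days
Path 2 = 6 + 3 = 9 days
Duration = max(13, 9) = 13 days

13 days


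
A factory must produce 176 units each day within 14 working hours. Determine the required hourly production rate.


Formula: Production Rate = Daily Demand / Available Hours
Rate = 176 units/day / 14 hours/day
Rate = 12.6 units/hour

12.6 units/hour


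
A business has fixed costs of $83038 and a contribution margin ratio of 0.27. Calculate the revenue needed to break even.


Formula: BER = Fixed Costs / Contribution Margin Ratio
BER = $83038 / 0.27
BER = $307548.15 (to the nearest cent)

$307548.15


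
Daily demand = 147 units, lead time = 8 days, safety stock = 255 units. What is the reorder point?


Formula: ROP = (Daily Demand * Lead Time) + Safety Stock
Demand during lead time = 147 * 8 = 1176 units
ROP = 1176 + 255 = 1431 units

1431 units


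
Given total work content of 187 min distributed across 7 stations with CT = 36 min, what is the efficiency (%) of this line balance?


Formula: Efficiency = Sum of Task Times / (N_stations * CT) * 100
Total station capacity = 7 stations * 36 min = 252 min
Efficiency = 187 / 252 * 100 = 74.2%

74.2%


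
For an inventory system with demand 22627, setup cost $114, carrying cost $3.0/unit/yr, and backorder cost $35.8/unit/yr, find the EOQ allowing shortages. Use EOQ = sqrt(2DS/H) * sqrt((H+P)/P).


Formula: EOQ* = sqrt(2DS/H) * sqrt((H+P)/P)
Base EOQ = sqrt(2*22627*114/3.0) = 1311.36 units
Correction = sqrt((3.0+35.8)/35.8) = 1.04106
EOQ* = 1311.36 * 1.04106 = 1365.2 units

1365.2 units


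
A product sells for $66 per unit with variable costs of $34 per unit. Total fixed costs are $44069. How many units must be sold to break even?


Formula: BEQ = Fixed Costs / (Price - Variable Cost)
Contribution margin = $66 - $34 = $32/unit
BEQ = ceil($44069 / $32/unit) = ceil(1377.16) = 1378 units

1378 units


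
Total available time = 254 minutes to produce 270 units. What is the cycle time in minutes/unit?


Formula: CT = Available Time / Number of Units
CT = 254 min / 270 units
CT = 0.94 min/unit

0.94 min/unit


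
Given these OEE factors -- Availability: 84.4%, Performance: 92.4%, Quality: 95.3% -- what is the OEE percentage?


Formula: OEE = Availability * Performance * Quality / 10000
A * P = 84.4% * 92.4% / 100 = 77.99%
OEE = 77.99% * 95.3% / 100 = 74.3%

74.3%


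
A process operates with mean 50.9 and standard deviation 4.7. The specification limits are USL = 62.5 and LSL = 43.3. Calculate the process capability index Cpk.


Cpu = (62.5 - 50.9) / (3 * 4.7) = 0.82
Cpl = (50.9 - 43.3) / (3 * 4.7) = 0.54
Cpk = min(0.82, 0.54) = 0.54

0.54


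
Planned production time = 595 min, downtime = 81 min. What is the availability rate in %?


Formula: Availability = (Planned Time - Downtime) / Planned Time * 100
Uptime = 595 - 81 = 514 min
Availability = 514 / 595 * 100 = 86.4%

86.4%
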